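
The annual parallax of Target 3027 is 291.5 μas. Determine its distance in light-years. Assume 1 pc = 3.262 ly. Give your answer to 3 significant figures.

11200 light years

p = 291.5 μas = 0.0002915 arcsec.
d = 1/p = 1/0.0002915 = 3430.5 pc.
In light-years: 3430.5 × 3.262 = 11190 ly.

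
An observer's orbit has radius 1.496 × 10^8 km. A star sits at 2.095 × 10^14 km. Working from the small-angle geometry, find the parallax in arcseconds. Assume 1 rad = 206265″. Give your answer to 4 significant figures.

θ ≈ B/d = (1.496 × 10^8) / (2.095 × 10^14) = 7.1408 × 10^-7 rad.
In arcseconds: 7.1408 × 10^-7 × 206265 = 0.14729″.

0.1473 arcsec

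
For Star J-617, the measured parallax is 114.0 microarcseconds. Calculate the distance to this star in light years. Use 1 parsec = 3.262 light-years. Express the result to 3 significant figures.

p = 114.0 microarcseconds = 0.0001140 arcsec.
d = 1/p = 1/0.0001140 = 8771.9 pc.
In light-years: 8771.9 × 3.262 = 28614 ly.

28600 light years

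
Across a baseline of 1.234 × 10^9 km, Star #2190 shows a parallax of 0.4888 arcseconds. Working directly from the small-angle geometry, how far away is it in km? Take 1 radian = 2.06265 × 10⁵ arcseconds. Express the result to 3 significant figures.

5.21 × 10^14 km

θ = 0.4888″ = 0.4888/206265 = 2.3698 × 10^-6 rad.
d = B/θ = (1.234 × 10^9) / (2.3698 × 10^-6) = 5.2072 × 10^14 km.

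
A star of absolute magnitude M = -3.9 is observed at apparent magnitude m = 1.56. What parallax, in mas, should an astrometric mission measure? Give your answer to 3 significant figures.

8.09 mas

m − M = 1.56 − (-3.9) = 5.46.
d = 10^((m−M)/5 + 1) = 10^2.092 = 123.59 pc.
p = 1/d = 1/123.59 = 0.0080913 arcsec = 8.0913 mas.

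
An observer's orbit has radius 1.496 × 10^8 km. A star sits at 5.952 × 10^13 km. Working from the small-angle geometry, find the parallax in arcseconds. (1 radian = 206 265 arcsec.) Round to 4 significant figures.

0.5184 arcsec

θ ≈ B/d = (1.496 × 10^8) / (5.952 × 10^13) = 2.5134 × 10^-6 rad.
In arcseconds: 2.5134 × 10^-6 × 206265 = 0.51843″.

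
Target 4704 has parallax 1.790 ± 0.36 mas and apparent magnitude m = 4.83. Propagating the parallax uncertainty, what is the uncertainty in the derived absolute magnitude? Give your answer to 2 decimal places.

M = m − 5 log₁₀ d + 5 = m + 5 log₁₀ p + 5, so ∂M/∂p = 5/(p ln 10).
σ_M = (5/ln 10) · (σ_p/p) = 2.1715 × 0.36/1.790 = 2.1715 × 0.20112 = 0.43673.

σ_M = 0.44 mag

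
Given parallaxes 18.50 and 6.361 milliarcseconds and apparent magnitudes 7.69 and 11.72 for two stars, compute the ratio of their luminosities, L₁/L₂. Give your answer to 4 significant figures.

L₁/L₂ = 4.838

d₁ = 1/p₁ = 1/0.01850″ = 54.054 pc; d₂ = 1/p₂ = 1/0.006361″ = 157.21 pc.
M₁ = m₁ − 5 log₁₀ d₁ + 5 = 7.69 − 8.6641 + 5 = 4.0259.
M₂ = 11.72 − 10.9824 + 5 = 5.7376.
L₁/L₂ = 10^(0.4(M₂ − M₁)) = 10^(0.4 × 1.7117) = 10^0.68468 = 4.8382.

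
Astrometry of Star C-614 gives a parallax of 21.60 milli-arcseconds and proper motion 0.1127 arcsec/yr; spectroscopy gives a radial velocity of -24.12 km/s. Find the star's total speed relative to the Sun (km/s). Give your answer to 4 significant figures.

d = 1/p = 1/0.02160″ = 46.296 pc.
v_t = 4.740 μ d = 4.740 × 0.1127 × 46.296 = 24.731 km/s.
v = √(v_r² + v_t²) = √((-24.12)² + 24.731²) = √1193.4 = 34.546 km/s.

34.55 km/s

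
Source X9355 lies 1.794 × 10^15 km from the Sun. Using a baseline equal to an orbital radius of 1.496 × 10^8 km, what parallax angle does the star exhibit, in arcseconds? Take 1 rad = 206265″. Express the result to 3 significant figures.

θ ≈ B/d = (1.496 × 10^8) / (1.794 × 10^15) = 8.3389 × 10^-8 rad.
In arcseconds: 8.3389 × 10^-8 × 206265 = 0.0172″.

0.0172 arcsec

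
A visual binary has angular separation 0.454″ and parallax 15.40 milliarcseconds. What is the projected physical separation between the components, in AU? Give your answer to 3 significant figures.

d = 1/p = 1/0.01540″ = 64.935 pc.
At distance d (pc), an angle of θ arcsec spans θ·d AU: s = 0.454 × 64.935 = 29.48 AU.

29.5 AU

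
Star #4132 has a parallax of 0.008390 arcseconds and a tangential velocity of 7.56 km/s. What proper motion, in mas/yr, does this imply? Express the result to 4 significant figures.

d = 1/p = 1/0.008390″ = 119.19 pc.
μ = v_t / (4.74 d) = 7.56 / (4.74 × 119.19) = 7.56 / 564.96 = 0.013381 ″/yr = 13.381 mas/yr.

13.38 mas/yr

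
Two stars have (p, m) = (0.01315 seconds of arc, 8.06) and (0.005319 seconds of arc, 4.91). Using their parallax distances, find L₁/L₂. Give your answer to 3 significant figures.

d₁ = 1/p₁ = 1/0.01315″ = 76.046 pc; d₂ = 1/p₂ = 1/0.005319″ = 188.01 pc.
M₁ = m₁ − 5 log₁₀ d₁ + 5 = 8.06 − 9.4054 + 5 = 3.6546.
M₂ = 4.91 − 11.3709 + 5 = -1.4609.
L₁/L₂ = 10^(0.4(M₂ − M₁)) = 10^(0.4 × (-5.1155)) = 10^(-2.04620) = 0.0089908.

L₁/L₂ = 0.00899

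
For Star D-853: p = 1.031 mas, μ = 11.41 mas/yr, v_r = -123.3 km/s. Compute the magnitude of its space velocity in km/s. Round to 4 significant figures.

d = 1/p = 1/0.001031″ = 969.93 pc.
μ = 11.41 mas/yr = 0.01141 ″/yr.
v_t = 4.740 μ d = 4.740 × 0.01141 × 969.93 = 52.457 km/s.
v = √(v_r² + v_t²) = √((-123.3)² + 52.457²) = √17954.6 = 133.99 km/s.

134.0 km/s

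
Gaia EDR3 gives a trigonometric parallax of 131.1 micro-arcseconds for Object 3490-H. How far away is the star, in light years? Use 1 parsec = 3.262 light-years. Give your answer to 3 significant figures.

p = 131.1 micro-arcseconds = 0.0001311 arcsec.
d = 1/p = 1/0.0001311 = 7627.8 pc.
In light-years: 7627.8 × 3.262 = 24882 ly.

24900 light years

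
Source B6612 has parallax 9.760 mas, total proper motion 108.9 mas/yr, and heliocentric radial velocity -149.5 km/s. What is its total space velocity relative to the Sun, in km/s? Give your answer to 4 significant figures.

d = 1/p = 1/0.009760″ = 102.46 pc.
μ = 108.9 mas/yr = 0.1089 ″/yr.
v_t = 4.740 μ d = 4.740 × 0.1089 × 102.46 = 52.888 km/s.
v = √(v_r² + v_t²) = √((-149.5)² + 52.888²) = √25147.4 = 158.58 km/s.

158.6 km/s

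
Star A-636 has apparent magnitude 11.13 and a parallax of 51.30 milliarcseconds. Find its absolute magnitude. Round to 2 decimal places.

d = 1/p = 1/0.05130″ = 19.493 pc.
m − M = 5 log₁₀(19.493) − 5 = 6.4494 − 5 = 1.4494.
M = m − (m − M) = 11.13 − 1.4494 = 9.68.

M = 9.68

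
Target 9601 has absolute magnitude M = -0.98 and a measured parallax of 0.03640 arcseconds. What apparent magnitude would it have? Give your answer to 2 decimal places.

m = 1.21

d = 1/p = 1/0.03640″ = 27.473 pc.
m − M = 5 log₁₀ d − 5 = 5 log₁₀(27.473) − 5 = 7.1945 − 5 = 2.1945.
m = M + (m − M) = -0.98 + 2.1945 = 1.21.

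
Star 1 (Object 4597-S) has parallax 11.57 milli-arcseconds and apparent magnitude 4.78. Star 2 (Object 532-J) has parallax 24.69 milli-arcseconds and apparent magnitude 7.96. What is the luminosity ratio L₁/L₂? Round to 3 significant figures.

L₁/L₂ = 85.2

d₁ = 1/p₁ = 1/0.01157″ = 86.43 pc; d₂ = 1/p₂ = 1/0.02469″ = 40.502 pc.
M₁ = m₁ − 5 log₁₀ d₁ + 5 = 4.78 − 9.6833 + 5 = 0.0967.
M₂ = 7.96 − 8.0374 + 5 = 4.9226.
L₁/L₂ = 10^(0.4(M₂ − M₁)) = 10^(0.4 × 4.8259) = 10^1.93036 = 85.184.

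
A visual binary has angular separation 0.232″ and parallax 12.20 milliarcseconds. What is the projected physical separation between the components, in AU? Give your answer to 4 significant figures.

d = 1/p = 1/0.01220″ = 81.967 pc.
At distance d (pc), an angle of θ arcsec spans θ·d AU: s = 0.232 × 81.967 = 19.016 AU.

19.02 AU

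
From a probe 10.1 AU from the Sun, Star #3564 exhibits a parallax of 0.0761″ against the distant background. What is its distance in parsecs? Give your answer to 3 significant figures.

133 pc

With baseline B (in AU) and parallax p (in arcsec), d = B/p parsecs.
d = 10.1 / 0.0761 = 132.72 pc.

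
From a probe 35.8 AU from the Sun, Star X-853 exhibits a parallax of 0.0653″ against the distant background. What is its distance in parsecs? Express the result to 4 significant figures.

With baseline B (in AU) and parallax p (in arcsec), d = B/p parsecs.
d = 35.8 / 0.0653 = 548.24 pc.

548.2 pc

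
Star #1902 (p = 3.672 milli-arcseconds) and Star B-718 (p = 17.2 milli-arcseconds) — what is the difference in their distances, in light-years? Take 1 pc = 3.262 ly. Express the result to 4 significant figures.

698.7 ly

d_A = 1/0.003672″ = 272.33 pc; d_B = 1/0.01720″ = 58.14 pc.
|d_B − d_A| = |58.14 − 272.33| = 214.19 pc = 214.19 × 3.262 ly = 698.69 ly.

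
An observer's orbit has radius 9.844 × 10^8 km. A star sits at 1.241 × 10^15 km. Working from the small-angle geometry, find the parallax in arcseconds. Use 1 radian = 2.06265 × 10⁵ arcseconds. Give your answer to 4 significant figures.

0.1636 arcsec

θ ≈ B/d = (9.844 × 10^8) / (1.241 × 10^15) = 7.9323 × 10^-7 rad.
In arcseconds: 7.9323 × 10^-7 × 206265 = 0.16362″.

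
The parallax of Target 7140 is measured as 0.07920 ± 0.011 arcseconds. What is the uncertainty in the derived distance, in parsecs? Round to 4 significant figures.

d = 1/p, so σ_d = σ_p / p².
σ_d = 0.0110 / (0.07920)² = 0.0110 / 0.0062726 = 1.7537 pc.

1.754 pc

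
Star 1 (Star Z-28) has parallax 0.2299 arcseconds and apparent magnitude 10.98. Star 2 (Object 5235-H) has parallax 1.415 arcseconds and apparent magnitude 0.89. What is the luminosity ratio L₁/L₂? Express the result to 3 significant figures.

d₁ = 1/p₁ = 1/0.2299″ = 4.3497 pc; d₂ = 1/p₂ = 1/1.415″ = 0.70671 pc.
M₁ = m₁ − 5 log₁₀ d₁ + 5 = 10.98 − 3.1923 + 5 = 12.7877.
M₂ = 0.89 − (-0.7538) + 5 = 6.6438.
L₁/L₂ = 10^(0.4(M₂ − M₁)) = 10^(0.4 × (-6.1439)) = 10^(-2.45756) = 0.0034869.

L₁/L₂ = 0.00349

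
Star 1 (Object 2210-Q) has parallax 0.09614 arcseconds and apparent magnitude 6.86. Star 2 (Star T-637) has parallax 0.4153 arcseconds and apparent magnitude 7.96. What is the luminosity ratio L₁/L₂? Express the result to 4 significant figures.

d₁ = 1/p₁ = 1/0.09614″ = 10.401 pc; d₂ = 1/p₂ = 1/0.4153″ = 2.4079 pc.
M₁ = m₁ − 5 log₁₀ d₁ + 5 = 6.86 − 5.0854 + 5 = 6.7746.
M₂ = 7.96 − 1.9082 + 5 = 11.0518.
L₁/L₂ = 10^(0.4(M₂ − M₁)) = 10^(0.4 × 4.2772) = 10^1.71088 = 51.39.

L₁/L₂ = 51.39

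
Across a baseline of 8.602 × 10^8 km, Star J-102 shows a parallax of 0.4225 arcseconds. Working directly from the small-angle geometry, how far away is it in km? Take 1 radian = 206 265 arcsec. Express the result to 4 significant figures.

θ = 0.4225″ = 0.4225/206265 = 2.0483 × 10^-6 rad.
d = B/θ = (8.602 × 10^8) / (2.0483 × 10^-6) = 4.1996 × 10^14 km.

4.200 × 10^14 km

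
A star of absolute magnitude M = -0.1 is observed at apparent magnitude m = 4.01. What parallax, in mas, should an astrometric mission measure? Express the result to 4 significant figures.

m − M = 4.01 − (-0.1) = 4.11.
d = 10^((m−M)/5 + 1) = 10^1.822 = 66.374 pc.
p = 1/d = 1/66.374 = 0.015066 arcsec = 15.066 mas.

15.07 mas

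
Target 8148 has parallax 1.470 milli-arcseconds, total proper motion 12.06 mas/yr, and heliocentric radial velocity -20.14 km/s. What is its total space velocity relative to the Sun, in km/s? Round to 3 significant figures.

d = 1/p = 1/0.001470″ = 680.27 pc.
μ = 12.06 mas/yr = 0.01206 ″/yr.
v_t = 4.740 μ d = 4.740 × 0.01206 × 680.27 = 38.887 km/s.
v = √(v_r² + v_t²) = √((-20.14)² + 38.887²) = √1917.82 = 43.793 km/s.

43.8 km/s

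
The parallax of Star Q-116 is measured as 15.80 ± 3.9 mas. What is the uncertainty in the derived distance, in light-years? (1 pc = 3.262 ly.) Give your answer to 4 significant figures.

d = 1/p, so σ_d = σ_p / p².
σ_d = 0.00390 / (0.01580)² = 0.00390 / 0.00024964 = 15.622 pc = 15.622 × 3.262 ly = 50.959 ly.

50.96 ly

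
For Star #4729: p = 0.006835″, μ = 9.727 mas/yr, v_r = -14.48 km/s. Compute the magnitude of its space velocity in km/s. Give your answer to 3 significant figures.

16.0 km/s

d = 1/p = 1/0.006835″ = 146.31 pc.
μ = 9.727 mas/yr = 0.009727 ″/yr.
v_t = 4.740 μ d = 4.740 × 0.009727 × 146.31 = 6.7458 km/s.
v = √(v_r² + v_t²) = √((-14.48)² + 6.7458²) = √255.176 = 15.974 km/s.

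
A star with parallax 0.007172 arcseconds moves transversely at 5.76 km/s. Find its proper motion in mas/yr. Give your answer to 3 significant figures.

8.72 mas/yr

d = 1/p = 1/0.007172″ = 139.43 pc.
μ = v_t / (4.74 d) = 5.76 / (4.74 × 139.43) = 5.76 / 660.9 = 0.0087154 ″/yr = 8.7154 mas/yr.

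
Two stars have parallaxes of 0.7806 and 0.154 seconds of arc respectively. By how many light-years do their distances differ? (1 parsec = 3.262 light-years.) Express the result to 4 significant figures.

d_A = 1/0.7806″ = 1.2811 pc; d_B = 1/0.1540″ = 6.4935 pc.
|d_B − d_A| = |6.4935 − 1.2811| = 5.2124 pc = 5.2124 × 3.262 ly = 17.003 ly.

17.00 ly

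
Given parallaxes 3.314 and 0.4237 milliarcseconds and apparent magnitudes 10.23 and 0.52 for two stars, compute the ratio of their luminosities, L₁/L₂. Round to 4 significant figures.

L₁/L₂ = 2.135 × 10^-6

d₁ = 1/p₁ = 1/0.003314″ = 301.75 pc; d₂ = 1/p₂ = 1/0.0004237″ = 2360.2 pc.
M₁ = m₁ − 5 log₁₀ d₁ + 5 = 10.23 − 12.3982 + 5 = 2.8318.
M₂ = 0.52 − 16.8647 + 5 = -11.3447.
L₁/L₂ = 10^(0.4(M₂ − M₁)) = 10^(0.4 × (-14.1765)) = 10^(-5.67060) = 0.000002135.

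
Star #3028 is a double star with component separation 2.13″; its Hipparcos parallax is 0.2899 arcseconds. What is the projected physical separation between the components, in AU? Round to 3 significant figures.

d = 1/p = 1/0.2899″ = 3.4495 pc.
At distance d (pc), an angle of θ arcsec spans θ·d AU: s = 2.13 × 3.4495 = 7.3474 AU.

7.35 AU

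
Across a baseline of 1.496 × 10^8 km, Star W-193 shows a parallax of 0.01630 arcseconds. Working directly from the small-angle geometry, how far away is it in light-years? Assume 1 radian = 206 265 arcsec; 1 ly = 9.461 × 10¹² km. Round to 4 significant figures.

θ = 0.01630″ = 0.01630/206265 = 7.9025 × 10^-8 rad.
d = B/θ = (1.496 × 10^8) / (7.9025 × 10^-8) = 1.8931 × 10^15 km = (1.8931 × 10^15) / (9.461 × 10^12) ly = 200.1 ly.

200.1 ly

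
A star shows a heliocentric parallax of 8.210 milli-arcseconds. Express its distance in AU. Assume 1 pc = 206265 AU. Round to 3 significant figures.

2.51 × 10^7 AU

p = 8.210 milli-arcseconds = 0.008210 arcsec.
d = 1/p = 1/0.008210 = 121.8 pc.
In AU: 121.8 × 206265 = 2.5123 × 10^7 AU.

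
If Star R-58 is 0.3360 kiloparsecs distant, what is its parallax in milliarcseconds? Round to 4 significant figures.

d = 0.3360 kpc = 336 pc.
p = 1/d = 1/336 = 0.0029762 arcsec.
= 0.0029762 × 1000 = 2.9762 mas.

2.976 mas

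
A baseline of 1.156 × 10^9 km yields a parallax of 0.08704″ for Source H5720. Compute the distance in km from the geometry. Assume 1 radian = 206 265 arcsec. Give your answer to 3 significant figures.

θ = 0.08704″ = 0.08704/206265 = 4.2198 × 10^-7 rad.
d = B/θ = (1.156 × 10^9) / (4.2198 × 10^-7) = 2.7395 × 10^15 km.

2.74 × 10^15 km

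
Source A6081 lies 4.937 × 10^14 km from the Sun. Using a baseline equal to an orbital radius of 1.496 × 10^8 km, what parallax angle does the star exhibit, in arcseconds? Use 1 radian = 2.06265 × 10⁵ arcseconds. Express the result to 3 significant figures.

θ ≈ B/d = (1.496 × 10^8) / (4.937 × 10^14) = 3.0302 × 10^-7 rad.
In arcseconds: 3.0302 × 10^-7 × 206265 = 0.062502″.

0.0625 arcsec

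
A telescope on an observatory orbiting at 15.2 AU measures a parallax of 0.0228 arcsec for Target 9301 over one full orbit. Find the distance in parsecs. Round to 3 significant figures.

667 pc

With baseline B (in AU) and parallax p (in arcsec), d = B/p parsecs.
d = 15.2 / 0.0228 = 666.67 pc.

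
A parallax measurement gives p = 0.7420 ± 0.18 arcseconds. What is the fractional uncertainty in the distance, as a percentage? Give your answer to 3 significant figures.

For d = 1/p, |σ_d/d| = |σ_p/p|.
σ_p/p = 0.18 / 0.7420 = 0.24259 = 24.259%.

24.3%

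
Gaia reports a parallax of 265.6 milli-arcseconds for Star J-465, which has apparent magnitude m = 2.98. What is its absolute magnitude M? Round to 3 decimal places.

M = 5.101

d = 1/p = 1/0.2656″ = 3.7651 pc.
m − M = 5 log₁₀(3.7651) − 5 = 2.8789 − 5 = -2.1211.
M = m − (m − M) = 2.98 − (-2.1211) = 5.101.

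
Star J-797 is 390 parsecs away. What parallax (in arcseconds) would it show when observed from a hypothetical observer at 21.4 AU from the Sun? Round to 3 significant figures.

0.0549 arcsec

p (arcsec) = B (AU) / d (pc).
p = 21.4 / 390 = 0.054872 arcsec.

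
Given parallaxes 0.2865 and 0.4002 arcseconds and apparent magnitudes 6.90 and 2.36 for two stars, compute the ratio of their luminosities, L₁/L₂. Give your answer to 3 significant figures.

d₁ = 1/p₁ = 1/0.2865″ = 3.4904 pc; d₂ = 1/p₂ = 1/0.4002″ = 2.4988 pc.
M₁ = m₁ − 5 log₁₀ d₁ + 5 = 6.90 − 2.7144 + 5 = 9.1856.
M₂ = 2.36 − 1.9887 + 5 = 5.3713.
L₁/L₂ = 10^(0.4(M₂ − M₁)) = 10^(0.4 × (-3.8143)) = 10^(-1.52572) = 0.029804.

L₁/L₂ = 0.0298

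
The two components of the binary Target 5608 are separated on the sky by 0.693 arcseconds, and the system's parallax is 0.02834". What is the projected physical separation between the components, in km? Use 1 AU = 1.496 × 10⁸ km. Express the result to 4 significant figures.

d = 1/p = 1/0.02834″ = 35.286 pc.
At distance d (pc), an angle of θ arcsec spans θ·d AU: s = 0.693 × 35.286 = 24.453 AU.
= 24.453 × 1.496 × 10⁸ km = 3.6582 × 10^9 km.

3.658 × 10^9 km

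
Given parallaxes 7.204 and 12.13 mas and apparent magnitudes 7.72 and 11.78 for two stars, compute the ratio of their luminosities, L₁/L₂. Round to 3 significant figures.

d₁ = 1/p₁ = 1/0.007204″ = 138.81 pc; d₂ = 1/p₂ = 1/0.01213″ = 82.44 pc.
M₁ = m₁ − 5 log₁₀ d₁ + 5 = 7.72 − 10.7121 + 5 = 2.0079.
M₂ = 11.78 − 9.5807 + 5 = 7.1993.
L₁/L₂ = 10^(0.4(M₂ − M₁)) = 10^(0.4 × 5.1914) = 10^2.07656 = 119.28.

L₁/L₂ = 119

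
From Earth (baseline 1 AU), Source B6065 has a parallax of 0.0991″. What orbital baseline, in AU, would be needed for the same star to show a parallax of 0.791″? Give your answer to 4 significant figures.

7.982 AU

Parallax scales linearly with baseline: p ∝ B, so B = p_target / p_Earth × 1 AU.
B = 0.791 / 0.0991 = 7.9818 AU.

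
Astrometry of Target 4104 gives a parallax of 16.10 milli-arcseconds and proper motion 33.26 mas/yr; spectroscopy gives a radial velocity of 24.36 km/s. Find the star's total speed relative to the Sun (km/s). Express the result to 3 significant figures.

d = 1/p = 1/0.01610″ = 62.112 pc.
μ = 33.26 mas/yr = 0.03326 ″/yr.
v_t = 4.740 μ d = 4.740 × 0.03326 × 62.112 = 9.7921 km/s.
v = √(v_r² + v_t²) = √(24.36² + 9.7921²) = √689.295 = 26.254 km/s.

26.3 km/s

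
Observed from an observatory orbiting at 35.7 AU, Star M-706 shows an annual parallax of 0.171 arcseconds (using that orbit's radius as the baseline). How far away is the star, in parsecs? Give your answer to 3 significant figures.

With baseline B (in AU) and parallax p (in arcsec), d = B/p parsecs.
d = 35.7 / 0.171 = 208.77 pc.

209 pc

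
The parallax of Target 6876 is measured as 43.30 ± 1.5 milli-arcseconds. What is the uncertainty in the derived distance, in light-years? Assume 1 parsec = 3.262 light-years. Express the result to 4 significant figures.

d = 1/p, so σ_d = σ_p / p².
σ_d = 0.00150 / (0.04330)² = 0.00150 / 0.0018749 = 0.80004 pc = 0.80004 × 3.262 ly = 2.6097 ly.

2.610 ly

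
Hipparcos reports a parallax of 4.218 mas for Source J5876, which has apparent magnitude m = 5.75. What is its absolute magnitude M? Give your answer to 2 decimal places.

M = -1.12

d = 1/p = 1/0.004218″ = 237.08 pc.
m − M = 5 log₁₀(237.08) − 5 = 11.8745 − 5 = 6.8745.
M = m − (m − M) = 5.75 − 6.8745 = -1.12.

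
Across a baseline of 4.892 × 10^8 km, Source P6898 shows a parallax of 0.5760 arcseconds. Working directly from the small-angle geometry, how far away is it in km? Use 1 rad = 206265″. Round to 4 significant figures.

θ = 0.5760″ = 0.5760/206265 = 2.7925 × 10^-6 rad.
d = B/θ = (4.892 × 10^8) / (2.7925 × 10^-6) = 1.7518 × 10^14 km.

1.752 × 10^14 km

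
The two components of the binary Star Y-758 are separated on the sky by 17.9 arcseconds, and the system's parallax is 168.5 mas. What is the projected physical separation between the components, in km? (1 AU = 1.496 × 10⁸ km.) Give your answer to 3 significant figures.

d = 1/p = 1/0.1685″ = 5.9347 pc.
At distance d (pc), an angle of θ arcsec spans θ·d AU: s = 17.9 × 5.9347 = 106.23 AU.
= 106.23 × 1.496 × 10⁸ km = 1.5892 × 10^10 km.

1.59 × 10^10 km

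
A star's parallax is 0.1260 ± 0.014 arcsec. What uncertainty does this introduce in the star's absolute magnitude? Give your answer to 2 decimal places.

M = m − 5 log₁₀ d + 5 = m + 5 log₁₀ p + 5, so ∂M/∂p = 5/(p ln 10).
σ_M = (5/ln 10) · (σ_p/p) = 2.1715 × 0.014/0.1260 = 2.1715 × 0.11111 = 0.24128.

σ_M = 0.24 mag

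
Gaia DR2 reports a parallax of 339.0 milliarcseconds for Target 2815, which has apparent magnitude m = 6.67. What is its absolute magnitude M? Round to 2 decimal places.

M = 9.32

d = 1/p = 1/0.3390″ = 2.9499 pc.
m − M = 5 log₁₀(2.9499) − 5 = 2.3490 − 5 = -2.6510.
M = m − (m − M) = 6.67 − (-2.6510) = 9.32.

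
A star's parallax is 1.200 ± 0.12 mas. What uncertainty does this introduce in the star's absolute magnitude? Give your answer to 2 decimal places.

σ_M = 0.22 mag

M = m − 5 log₁₀ d + 5 = m + 5 log₁₀ p + 5, so ∂M/∂p = 5/(p ln 10).
σ_M = (5/ln 10) · (σ_p/p) = 2.1715 × 0.12/1.200 = 2.1715 × 0.1 = 0.21715.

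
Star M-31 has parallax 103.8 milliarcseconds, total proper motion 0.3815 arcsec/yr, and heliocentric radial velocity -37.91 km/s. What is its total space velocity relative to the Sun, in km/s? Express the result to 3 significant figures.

41.7 km/s

d = 1/p = 1/0.1038″ = 9.6339 pc.
v_t = 4.740 μ d = 4.740 × 0.3815 × 9.6339 = 17.421 km/s.
v = √(v_r² + v_t²) = √((-37.91)² + 17.421²) = √1740.66 = 41.721 km/s.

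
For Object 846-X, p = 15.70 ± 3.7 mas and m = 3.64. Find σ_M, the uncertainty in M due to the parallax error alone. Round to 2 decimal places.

M = m − 5 log₁₀ d + 5 = m + 5 log₁₀ p + 5, so ∂M/∂p = 5/(p ln 10).
σ_M = (5/ln 10) · (σ_p/p) = 2.1715 × 3.7/15.70 = 2.1715 × 0.23567 = 0.51176.

σ_M = 0.51 mag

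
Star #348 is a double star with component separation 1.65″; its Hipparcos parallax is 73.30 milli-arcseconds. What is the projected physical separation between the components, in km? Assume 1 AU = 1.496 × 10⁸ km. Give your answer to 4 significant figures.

d = 1/p = 1/0.07330″ = 13.643 pc.
At distance d (pc), an angle of θ arcsec spans θ·d AU: s = 1.65 × 13.643 = 22.511 AU.
= 22.511 × 1.496 × 10⁸ km = 3.3676 × 10^9 km.

3.368 × 10^9 km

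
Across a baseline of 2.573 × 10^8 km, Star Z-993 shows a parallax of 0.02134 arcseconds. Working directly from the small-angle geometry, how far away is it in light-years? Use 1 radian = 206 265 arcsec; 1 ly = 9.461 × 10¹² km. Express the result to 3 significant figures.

θ = 0.02134″ = 0.02134/206265 = 1.0346 × 10^-7 rad.
d = B/θ = (2.573 × 10^8) / (1.0346 × 10^-7) = 2.4870 × 10^15 km = (2.4870 × 10^15) / (9.461 × 10^12) ly = 262.87 ly.

263 ly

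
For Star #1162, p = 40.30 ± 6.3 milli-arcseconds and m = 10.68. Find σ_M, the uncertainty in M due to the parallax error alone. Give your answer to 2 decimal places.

σ_M = 0.34 mag

M = m − 5 log₁₀ d + 5 = m + 5 log₁₀ p + 5, so ∂M/∂p = 5/(p ln 10).
σ_M = (5/ln 10) · (σ_p/p) = 2.1715 × 6.3/40.30 = 2.1715 × 0.15633 = 0.33947.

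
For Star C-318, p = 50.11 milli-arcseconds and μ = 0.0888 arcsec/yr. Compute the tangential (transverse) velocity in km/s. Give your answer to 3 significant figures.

d = 1/p = 1/0.05011″ = 19.956 pc.
v_t = 4.74 × μ × d = 4.74 × 0.0888 × 19.956 = 8.3997 km/s.

8.40 km/s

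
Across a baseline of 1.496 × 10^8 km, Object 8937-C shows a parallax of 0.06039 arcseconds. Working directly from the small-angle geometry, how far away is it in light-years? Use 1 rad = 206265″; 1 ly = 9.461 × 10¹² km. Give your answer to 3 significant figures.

54.0 ly

θ = 0.06039″ = 0.06039/206265 = 2.9278 × 10^-7 rad.
d = B/θ = (1.496 × 10^8) / (2.9278 × 10^-7) = 5.1096 × 10^14 km = (5.1096 × 10^14) / (9.461 × 10^12) ly = 54.007 ly.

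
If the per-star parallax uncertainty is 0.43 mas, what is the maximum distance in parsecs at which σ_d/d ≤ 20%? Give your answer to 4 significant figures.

σ_d/d = σ_p/p, so the condition is σ_p/p ≤ 0.20, i.e. p ≥ σ_p/0.20.
p_min = 0.43/0.20 = 2.15 mas = 0.00215 arcsec.
d_max = 1/p_min = 1/0.00215 = 465.12 pc.

465.1 pc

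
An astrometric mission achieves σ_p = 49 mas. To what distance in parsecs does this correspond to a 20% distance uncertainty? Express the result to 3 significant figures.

σ_d/d = σ_p/p, so the condition is σ_p/p ≤ 0.20, i.e. p ≥ σ_p/0.20.
p_min = 49/0.20 = 245 mas = 0.245 arcsec.
d_max = 1/p_min = 1/0.245 = 4.0816 pc.

4.08 pc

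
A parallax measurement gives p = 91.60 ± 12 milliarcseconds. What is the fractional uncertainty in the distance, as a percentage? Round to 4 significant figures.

For d = 1/p, |σ_d/d| = |σ_p/p|.
σ_p/p = 12 / 91.60 = 0.131 = 13.1%.

13.10%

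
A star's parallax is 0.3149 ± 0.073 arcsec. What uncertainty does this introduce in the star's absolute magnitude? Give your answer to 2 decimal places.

M = m − 5 log₁₀ d + 5 = m + 5 log₁₀ p + 5, so ∂M/∂p = 5/(p ln 10).
σ_M = (5/ln 10) · (σ_p/p) = 2.1715 × 0.073/0.3149 = 2.1715 × 0.23182 = 0.5034.

σ_M = 0.50 mag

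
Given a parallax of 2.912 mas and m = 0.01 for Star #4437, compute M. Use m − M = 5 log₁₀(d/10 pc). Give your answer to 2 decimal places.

M = -7.67

d = 1/p = 1/0.002912″ = 343.41 pc.
m − M = 5 log₁₀(343.41) − 5 = 12.6791 − 5 = 7.6791.
M = m − (m − M) = 0.01 − 7.6791 = -7.67.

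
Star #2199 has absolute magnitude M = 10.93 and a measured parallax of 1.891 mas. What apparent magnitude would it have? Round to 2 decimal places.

m = 19.55

d = 1/p = 1/0.001891″ = 528.82 pc.
m − M = 5 log₁₀ d − 5 = 5 log₁₀(528.82) − 5 = 13.6165 − 5 = 8.6165.
m = M + (m − M) = 10.93 + 8.6165 = 19.55.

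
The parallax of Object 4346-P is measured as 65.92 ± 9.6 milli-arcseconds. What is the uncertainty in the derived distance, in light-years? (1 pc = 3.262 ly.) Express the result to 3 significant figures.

d = 1/p, so σ_d = σ_p / p².
σ_d = 0.00960 / (0.06592)² = 0.00960 / 0.0043454 = 2.2092 pc = 2.2092 × 3.262 ly = 7.2064 ly.

7.21 ly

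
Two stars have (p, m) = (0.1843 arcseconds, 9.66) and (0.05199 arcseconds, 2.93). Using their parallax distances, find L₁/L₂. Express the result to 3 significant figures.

d₁ = 1/p₁ = 1/0.1843″ = 5.4259 pc; d₂ = 1/p₂ = 1/0.05199″ = 19.234 pc.
M₁ = m₁ − 5 log₁₀ d₁ + 5 = 9.66 − 3.6724 + 5 = 10.9876.
M₂ = 2.93 − 6.4203 + 5 = 1.5097.
L₁/L₂ = 10^(0.4(M₂ − M₁)) = 10^(0.4 × (-9.4779)) = 10^(-3.79116) = 0.00016175.

L₁/L₂ = 0.000162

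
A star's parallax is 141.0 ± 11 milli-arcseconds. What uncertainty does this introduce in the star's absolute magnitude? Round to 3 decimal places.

σ_M = 0.169 mag

M = m − 5 log₁₀ d + 5 = m + 5 log₁₀ p + 5, so ∂M/∂p = 5/(p ln 10).
σ_M = (5/ln 10) · (σ_p/p) = 2.1715 × 11/141.0 = 2.1715 × 0.078014 = 0.16941.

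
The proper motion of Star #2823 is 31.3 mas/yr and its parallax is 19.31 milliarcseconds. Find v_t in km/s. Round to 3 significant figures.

d = 1/p = 1/0.01931″ = 51.787 pc.
μ = 31.3 mas/yr = 0.0313 ″/yr.
v_t = 4.74 × μ × d = 4.74 × 0.0313 × 51.787 = 7.6832 km/s.

7.68 km/s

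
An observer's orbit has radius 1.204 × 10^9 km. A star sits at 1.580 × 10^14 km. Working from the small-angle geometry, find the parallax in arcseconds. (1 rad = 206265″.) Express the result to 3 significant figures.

1.57 arcsec

θ ≈ B/d = (1.204 × 10^9) / (1.580 × 10^14) = 7.6203 × 10^-6 rad.
In arcseconds: 7.6203 × 10^-6 × 206265 = 1.5718″.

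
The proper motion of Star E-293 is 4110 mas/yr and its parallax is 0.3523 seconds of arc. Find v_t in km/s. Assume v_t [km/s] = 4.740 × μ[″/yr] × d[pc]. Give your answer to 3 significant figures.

d = 1/p = 1/0.3523″ = 2.8385 pc.
μ = 4110 mas/yr = 4.11 ″/yr.
v_t = 4.74 × μ × d = 4.74 × 4.11 × 2.8385 = 55.298 km/s.

55.3 km/s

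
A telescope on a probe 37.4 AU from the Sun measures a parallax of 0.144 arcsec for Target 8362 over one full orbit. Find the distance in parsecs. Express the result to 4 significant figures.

259.7 pc

With baseline B (in AU) and parallax p (in arcsec), d = B/p parsecs.
d = 37.4 / 0.144 = 259.72 pc.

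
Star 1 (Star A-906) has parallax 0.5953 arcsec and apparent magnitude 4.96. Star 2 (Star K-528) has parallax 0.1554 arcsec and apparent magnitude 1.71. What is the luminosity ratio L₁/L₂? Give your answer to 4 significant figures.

L₁/L₂ = 0.003415

d₁ = 1/p₁ = 1/0.5953″ = 1.6798 pc; d₂ = 1/p₂ = 1/0.1554″ = 6.435 pc.
M₁ = m₁ − 5 log₁₀ d₁ + 5 = 4.96 − 1.1263 + 5 = 8.8337.
M₂ = 1.71 − 4.0427 + 5 = 2.6673.
L₁/L₂ = 10^(0.4(M₂ − M₁)) = 10^(0.4 × (-6.1664)) = 10^(-2.46656) = 0.0034154.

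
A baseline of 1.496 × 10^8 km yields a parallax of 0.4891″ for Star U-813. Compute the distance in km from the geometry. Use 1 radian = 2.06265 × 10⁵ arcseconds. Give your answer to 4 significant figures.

θ = 0.4891″ = 0.4891/206265 = 2.3712 × 10^-6 rad.
d = B/θ = (1.496 × 10^8) / (2.3712 × 10^-6) = 6.3090 × 10^13 km.

6.309 × 10^13 km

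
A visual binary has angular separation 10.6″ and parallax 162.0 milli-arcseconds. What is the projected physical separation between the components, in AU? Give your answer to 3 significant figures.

d = 1/p = 1/0.1620″ = 6.1728 pc.
At distance d (pc), an angle of θ arcsec spans θ·d AU: s = 10.6 × 6.1728 = 65.432 AU.

65.4 AU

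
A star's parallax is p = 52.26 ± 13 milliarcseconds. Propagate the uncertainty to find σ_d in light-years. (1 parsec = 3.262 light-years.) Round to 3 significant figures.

d = 1/p, so σ_d = σ_p / p².
σ_d = 0.0130 / (0.05226)² = 0.0130 / 0.0027311 = 4.76 pc = 4.76 × 3.262 ly = 15.527 ly.

15.5 ly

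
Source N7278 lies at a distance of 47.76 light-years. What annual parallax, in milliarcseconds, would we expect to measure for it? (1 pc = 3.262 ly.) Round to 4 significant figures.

d = 47.76 ly ÷ 3.262 = 14.641 pc.
p = 1/d = 1/14.641 = 0.068301 arcsec.
= 0.068301 × 1000 = 68.301 mas.

68.30 mas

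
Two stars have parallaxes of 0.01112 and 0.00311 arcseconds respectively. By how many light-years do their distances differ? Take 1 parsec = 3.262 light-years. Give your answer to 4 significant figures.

755.5 ly

d_A = 1/0.01112″ = 89.928 pc; d_B = 1/0.003110″ = 321.54 pc.
|d_B − d_A| = |321.54 − 89.928| = 231.61 pc = 231.61 × 3.262 ly = 755.51 ly.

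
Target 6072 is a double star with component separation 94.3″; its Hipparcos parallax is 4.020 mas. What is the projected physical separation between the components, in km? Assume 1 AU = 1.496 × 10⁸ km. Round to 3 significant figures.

3.51 × 10^12 km

d = 1/p = 1/0.004020″ = 248.76 pc.
At distance d (pc), an angle of θ arcsec spans θ·d AU: s = 94.3 × 248.76 = 23458 AU.
= 23458 × 1.496 × 10⁸ km = 3.5093 × 10^12 km.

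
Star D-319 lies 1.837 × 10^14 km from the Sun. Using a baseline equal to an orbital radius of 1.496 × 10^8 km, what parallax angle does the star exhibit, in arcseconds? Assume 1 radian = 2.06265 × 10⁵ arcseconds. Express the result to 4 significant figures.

θ ≈ B/d = (1.496 × 10^8) / (1.837 × 10^14) = 8.1437 × 10^-7 rad.
In arcseconds: 8.1437 × 10^-7 × 206265 = 0.16798″.

0.1680 arcsec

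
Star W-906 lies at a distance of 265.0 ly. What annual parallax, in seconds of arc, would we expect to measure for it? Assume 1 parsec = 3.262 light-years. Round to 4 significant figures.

d = 265.0 ly ÷ 3.262 = 81.239 pc.
p = 1/d = 1/81.239 = 0.012309 arcsec.

0.01231 arcsec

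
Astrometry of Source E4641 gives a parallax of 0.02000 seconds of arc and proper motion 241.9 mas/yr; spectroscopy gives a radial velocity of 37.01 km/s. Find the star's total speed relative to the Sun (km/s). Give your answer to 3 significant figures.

68.2 km/s

d = 1/p = 1/0.02000″ = 50 pc.
μ = 241.9 mas/yr = 0.2419 ″/yr.
v_t = 4.740 μ d = 4.740 × 0.2419 × 50 = 57.33 km/s.
v = √(v_r² + v_t²) = √(37.01² + 57.33²) = √4656.47 = 68.238 km/s.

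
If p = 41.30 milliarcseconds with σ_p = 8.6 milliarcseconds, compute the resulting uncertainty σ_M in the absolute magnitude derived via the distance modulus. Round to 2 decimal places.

M = m − 5 log₁₀ d + 5 = m + 5 log₁₀ p + 5, so ∂M/∂p = 5/(p ln 10).
σ_M = (5/ln 10) · (σ_p/p) = 2.1715 × 8.6/41.30 = 2.1715 × 0.20823 = 0.45217.

σ_M = 0.45 mag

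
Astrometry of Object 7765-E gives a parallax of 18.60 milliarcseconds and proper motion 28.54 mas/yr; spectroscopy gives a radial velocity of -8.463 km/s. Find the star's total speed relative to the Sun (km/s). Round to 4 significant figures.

11.16 km/s

d = 1/p = 1/0.01860″ = 53.763 pc.
μ = 28.54 mas/yr = 0.02854 ″/yr.
v_t = 4.740 μ d = 4.740 × 0.02854 × 53.763 = 7.273 km/s.
v = √(v_r² + v_t²) = √((-8.463)² + 7.273²) = √124.519 = 11.159 km/s.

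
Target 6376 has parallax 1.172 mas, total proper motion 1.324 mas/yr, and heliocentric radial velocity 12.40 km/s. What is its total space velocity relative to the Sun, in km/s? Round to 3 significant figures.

13.5 km/s

d = 1/p = 1/0.001172″ = 853.24 pc.
μ = 1.324 mas/yr = 0.001324 ″/yr.
v_t = 4.740 μ d = 4.740 × 0.001324 × 853.24 = 5.3547 km/s.
v = √(v_r² + v_t²) = √(12.40² + 5.3547²) = √182.433 = 13.507 km/s.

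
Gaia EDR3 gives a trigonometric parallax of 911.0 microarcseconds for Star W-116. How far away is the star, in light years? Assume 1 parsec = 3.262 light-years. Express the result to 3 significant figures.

3580 light years

p = 911.0 microarcseconds = 0.0009110 arcsec.
d = 1/p = 1/0.0009110 = 1097.7 pc.
In light-years: 1097.7 × 3.262 = 3580.7 ly.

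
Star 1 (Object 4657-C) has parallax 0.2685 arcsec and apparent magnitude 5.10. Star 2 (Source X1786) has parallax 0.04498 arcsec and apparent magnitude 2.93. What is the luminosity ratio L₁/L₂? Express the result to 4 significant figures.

d₁ = 1/p₁ = 1/0.2685″ = 3.7244 pc; d₂ = 1/p₂ = 1/0.04498″ = 22.232 pc.
M₁ = m₁ − 5 log₁₀ d₁ + 5 = 5.10 − 2.8553 + 5 = 7.2447.
M₂ = 2.93 − 6.7349 + 5 = 1.1951.
L₁/L₂ = 10^(0.4(M₂ − M₁)) = 10^(0.4 × (-6.0496)) = 10^(-2.41984) = 0.0038033.

L₁/L₂ = 0.003803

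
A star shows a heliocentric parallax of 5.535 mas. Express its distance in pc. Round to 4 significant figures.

p = 5.535 mas = 0.005535 arcsec.
d = 1/p = 1/0.005535 = 180.67 pc.

180.7 pc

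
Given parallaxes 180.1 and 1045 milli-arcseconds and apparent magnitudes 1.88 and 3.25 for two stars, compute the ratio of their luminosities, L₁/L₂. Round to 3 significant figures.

d₁ = 1/p₁ = 1/0.1801″ = 5.5525 pc; d₂ = 1/p₂ = 1/1.045″ = 0.95694 pc.
M₁ = m₁ − 5 log₁₀ d₁ + 5 = 1.88 − 3.7224 + 5 = 3.1576.
M₂ = 3.25 − (-0.0956) + 5 = 8.3456.
L₁/L₂ = 10^(0.4(M₂ − M₁)) = 10^(0.4 × 5.1880) = 10^2.07520 = 118.9.

L₁/L₂ = 119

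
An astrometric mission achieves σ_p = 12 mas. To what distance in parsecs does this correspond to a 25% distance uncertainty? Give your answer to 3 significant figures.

σ_d/d = σ_p/p, so the condition is σ_p/p ≤ 0.25, i.e. p ≥ σ_p/0.25.
p_min = 12/0.25 = 48 mas = 0.048 arcsec.
d_max = 1/p_min = 1/0.048 = 20.833 pc.

20.8 pc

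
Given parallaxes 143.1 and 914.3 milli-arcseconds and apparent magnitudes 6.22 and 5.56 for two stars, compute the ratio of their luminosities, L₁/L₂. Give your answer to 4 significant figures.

d₁ = 1/p₁ = 1/0.1431″ = 6.9881 pc; d₂ = 1/p₂ = 1/0.9143″ = 1.0937 pc.
M₁ = m₁ − 5 log₁₀ d₁ + 5 = 6.22 − 4.2218 + 5 = 6.9982.
M₂ = 5.56 − 0.1945 + 5 = 10.3655.
L₁/L₂ = 10^(0.4(M₂ − M₁)) = 10^(0.4 × 3.3673) = 10^1.34692 = 22.229.

L₁/L₂ = 22.23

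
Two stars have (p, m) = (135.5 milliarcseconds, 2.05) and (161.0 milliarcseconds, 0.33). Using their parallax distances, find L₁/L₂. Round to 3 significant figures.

d₁ = 1/p₁ = 1/0.1355″ = 7.3801 pc; d₂ = 1/p₂ = 1/0.1610″ = 6.2112 pc.
M₁ = m₁ − 5 log₁₀ d₁ + 5 = 2.05 − 4.3403 + 5 = 2.7097.
M₂ = 0.33 − 3.9659 + 5 = 1.3641.
L₁/L₂ = 10^(0.4(M₂ − M₁)) = 10^(0.4 × (-1.3456)) = 10^(-0.53824) = 0.28957.

L₁/L₂ = 0.290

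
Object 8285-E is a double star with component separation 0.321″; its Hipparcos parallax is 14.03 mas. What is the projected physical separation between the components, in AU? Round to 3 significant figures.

d = 1/p = 1/0.01403″ = 71.276 pc.
At distance d (pc), an angle of θ arcsec spans θ·d AU: s = 0.321 × 71.276 = 22.88 AU.

22.9 AU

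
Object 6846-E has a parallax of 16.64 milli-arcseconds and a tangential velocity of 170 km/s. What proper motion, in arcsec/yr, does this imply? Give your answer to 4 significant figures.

0.5968 arcsec/yr

d = 1/p = 1/0.01664″ = 60.096 pc.
μ = v_t / (4.74 d) = 170 / (4.74 × 60.096) = 170 / 284.86 = 0.59678 ″/yr.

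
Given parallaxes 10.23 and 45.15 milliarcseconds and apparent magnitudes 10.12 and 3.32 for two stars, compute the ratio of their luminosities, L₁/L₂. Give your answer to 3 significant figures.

d₁ = 1/p₁ = 1/0.01023″ = 97.752 pc; d₂ = 1/p₂ = 1/0.04515″ = 22.148 pc.
M₁ = m₁ − 5 log₁₀ d₁ + 5 = 10.12 − 9.9506 + 5 = 5.1694.
M₂ = 3.32 − 6.7267 + 5 = 1.5933.
L₁/L₂ = 10^(0.4(M₂ − M₁)) = 10^(0.4 × (-3.5761)) = 10^(-1.43044) = 0.037116.

L₁/L₂ = 0.0371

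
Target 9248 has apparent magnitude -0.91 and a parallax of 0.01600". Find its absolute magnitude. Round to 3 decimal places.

M = -4.889

d = 1/p = 1/0.01600″ = 62.5 pc.
m − M = 5 log₁₀(62.5) − 5 = 8.9794 − 5 = 3.9794.
M = m − (m − M) = -0.91 − 3.9794 = -4.889.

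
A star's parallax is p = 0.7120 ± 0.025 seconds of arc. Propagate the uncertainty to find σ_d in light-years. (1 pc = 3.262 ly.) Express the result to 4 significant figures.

d = 1/p, so σ_d = σ_p / p².
σ_d = 0.0250 / (0.7120)² = 0.0250 / 0.50694 = 0.049316 pc = 0.049316 × 3.262 ly = 0.16087 ly.

0.1609 ly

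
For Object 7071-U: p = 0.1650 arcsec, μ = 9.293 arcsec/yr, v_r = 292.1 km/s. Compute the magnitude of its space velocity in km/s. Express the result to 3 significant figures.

396 km/s

d = 1/p = 1/0.1650″ = 6.0606 pc.
v_t = 4.740 μ d = 4.740 × 9.293 × 6.0606 = 266.96 km/s.
v = √(v_r² + v_t²) = √(292.1² + 266.96²) = √156590 = 395.71 km/s.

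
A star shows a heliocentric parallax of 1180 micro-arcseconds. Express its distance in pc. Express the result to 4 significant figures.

847.5 pc

p = 1180 micro-arcseconds = 0.001180 arcsec.
d = 1/p = 1/0.001180 = 847.46 pc.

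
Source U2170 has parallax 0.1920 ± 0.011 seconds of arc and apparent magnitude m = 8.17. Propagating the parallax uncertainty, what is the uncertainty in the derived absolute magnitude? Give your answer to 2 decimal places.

σ_M = 0.12 mag

M = m − 5 log₁₀ d + 5 = m + 5 log₁₀ p + 5, so ∂M/∂p = 5/(p ln 10).
σ_M = (5/ln 10) · (σ_p/p) = 2.1715 × 0.011/0.1920 = 2.1715 × 0.057292 = 0.12441.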